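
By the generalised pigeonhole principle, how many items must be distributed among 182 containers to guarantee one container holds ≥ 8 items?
n = (8 − 1)·182 + 1 = 1275

By the generalised pigeonhole principle, to guarantee some box contains ≥ r objects we need more than (r − 1) · k objects total. Threshold: n = (r − 1) · k + 1. With r = 8 and k = 182: n = 7 · 182 + 1 = 1274 + 1 = 1275. For n = 1274 = 7 · 182, we can put exactly 7 objects in every box, avoiding 8 in any single one — so 1275 is tight.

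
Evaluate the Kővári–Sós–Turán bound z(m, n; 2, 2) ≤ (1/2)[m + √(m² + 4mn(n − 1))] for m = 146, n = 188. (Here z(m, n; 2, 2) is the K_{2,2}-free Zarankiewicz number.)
z(146, 188; 2, 2) ≤ (1/2)[146 + √(146² + 4·146·188·187)] = (1/2)[146 + √20552420] = 2339.7388

Kővári–Sós–Turán: let r_1, ..., r_146 be the row sums and z = Σ r_i the total number of 1s. Each pair of columns can share at most one row with both entries 1 (else a 2×2 all-ones block appears), so Σ_i C(r_i, 2) ≤ C(188, 2) = 17578. By convexity Σ_i C(r_i, 2) ≥ 146·C(z/146, 2) = z(z − 146)/(2·146), giving z² − 146z − 146·188·187 ≤ 0 and hence z ≤ (1/2)[146 + √(21316 + 4·5132776)] = (1/2)[146 + √20552420] ≈ (1/2)(146 + 4533.4777) = 2339.7388.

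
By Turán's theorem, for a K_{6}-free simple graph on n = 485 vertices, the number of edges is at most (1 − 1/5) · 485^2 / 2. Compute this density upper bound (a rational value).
Turán density bound = (4/5) · 485^2/2 = 94090

Turán's theorem: ex(n, K_{r+1}) is achieved by the complete r-partite Turán graph T(n, r) with parts as balanced as possible, and is at most (1 − 1/r) · n^2/2. For r = 5, n = 485: the density bound is (4/5) · 235225/2 = 94090. Since 5 ∣ 485, the Turán graph T(485, 5) has parts of equal size 97, and its edge count e(T(485, 5)) = 94090 attains the density bound exactly.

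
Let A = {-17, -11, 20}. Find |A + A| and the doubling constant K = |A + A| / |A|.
K = |A + A| / |A| = 6/3 = 2

Enumerate A + A = {a + b : a, b ∈ A}. With |A| = 3, there are |A|^2 = 9 ordered sum pairs; collecting distinct values, A + A = {-34, -28, -22, 3, 9, 40}, so |A + A| = 6. Thus K = 6/3 = 2. For comparison, the minimum possible |A + A| over all 3-element sets is 2·3 − 1 = 5 (so min K = 5/3), attained only by arithmetic progressions.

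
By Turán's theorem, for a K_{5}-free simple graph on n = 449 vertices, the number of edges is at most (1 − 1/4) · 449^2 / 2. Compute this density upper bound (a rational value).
Turán density bound = (3/4) · 449^2/2 = 604803/8 ≈ 75600.375

Turán's theorem: ex(n, K_{r+1}) is achieved by the complete r-partite Turán graph T(n, r) with parts as balanced as possible, and is at most (1 − 1/r) · n^2/2. For r = 4, n = 449: the density bound is (3/4) · 201601/2 = 604803/8 ≈ 75600.375. The integer-valued extremum is e(T(449, 4)) = 75600, which is strictly less than the density bound 604803/8 since 4 ∤ 449 (the parts of T(449, 4) cannot all be equal).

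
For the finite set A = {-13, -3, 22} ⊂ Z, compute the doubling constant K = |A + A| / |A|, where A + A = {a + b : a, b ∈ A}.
K = |A + A| / |A| = 6/3 = 2

Enumerate A + A = {a + b : a, b ∈ A}. With |A| = 3, there are |A|^2 = 9 ordered sum pairs; collecting distinct values, A + A = {-26, -16, -6, 9, 19, 44}, so |A + A| = 6. Thus K = 6/3 = 2. For comparison, the minimum possible |A + A| over all 3-element sets is 2·3 − 1 = 5 (so min K = 5/3), attained only by arithmetic progressions.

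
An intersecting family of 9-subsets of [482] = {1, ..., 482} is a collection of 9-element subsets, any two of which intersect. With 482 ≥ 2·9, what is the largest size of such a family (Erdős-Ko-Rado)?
max |F| = C(481, 8) = 67023404353584900

Erdős-Ko-Rado (1961): when n ≥ 2k, max |F| = C(n−1, k−1). The bound is attained by the star {A : i ∈ A} for any fixed i ∈ [n]. Here C(482−1, 9−1) = C(481, 8) = 67023404353584900.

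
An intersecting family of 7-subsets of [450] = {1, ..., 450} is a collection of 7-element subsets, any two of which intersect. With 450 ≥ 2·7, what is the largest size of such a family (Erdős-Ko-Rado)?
max |F| = C(449, 6) = 11004675010336

The Erdős-Ko-Rado theorem states: for n ≥ 2k, an intersecting family of k-subsets of an n-element set has size at most C(n − 1, k − 1), with equality for 'star' families {A ⊆ [n] : |A| = k, i ∈ A} (fix an element i). For n = 450, k = 7: C(449, 6) = 11004675010336.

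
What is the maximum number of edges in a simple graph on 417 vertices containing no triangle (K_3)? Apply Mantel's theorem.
ex(417, K_3) = ⌊417^2/4⌋ = 43472

Mantel (1907): a triangle-free graph on n vertices has at most ⌊n^2/4⌋ edges, with equality for the complete bipartite graph K_{⌊n/2⌋, ⌈n/2⌉}. For n = 417: ⌊417^2/4⌋ = ⌊173889/4⌋ = 43472. The extremal graph is K_{208, 209}, which has 208·209 = 43472 edges.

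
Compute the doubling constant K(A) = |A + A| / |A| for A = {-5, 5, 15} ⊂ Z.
K = |A + A| / |A| = 5/3

Enumerate A + A = {a + b : a, b ∈ A}. With |A| = 3, there are |A|^2 = 9 ordered sum pairs; collecting distinct values, A + A = {-10, 0, 10, 20, 30}, so |A + A| = 5. Thus K = 5/3. Here |A + A| = 2|A| − 1 = 5, the minimum possible — so K = 5/3 is minimal, which holds iff A is an arithmetic progression.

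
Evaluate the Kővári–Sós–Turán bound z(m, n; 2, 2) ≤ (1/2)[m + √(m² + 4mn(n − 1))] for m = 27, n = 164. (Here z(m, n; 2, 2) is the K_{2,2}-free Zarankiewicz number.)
z(27, 164; 2, 2) ≤ (1/2)[27 + √(27² + 4·27·164·163)] = (1/2)[27 + √2887785] = 863.1742

Kővári–Sós–Turán: let r_1, ..., r_27 be the row sums and z = Σ r_i the total number of 1s. Each pair of columns can share at most one row with both entries 1 (else a 2×2 all-ones block appears), so Σ_i C(r_i, 2) ≤ C(164, 2) = 13366. By convexity Σ_i C(r_i, 2) ≥ 27·C(z/27, 2) = z(z − 27)/(2·27), giving z² − 27z − 27·164·163 ≤ 0 and hence z ≤ (1/2)[27 + √(729 + 4·721764)] = (1/2)[27 + √2887785] ≈ (1/2)(27 + 1699.3484) = 863.1742.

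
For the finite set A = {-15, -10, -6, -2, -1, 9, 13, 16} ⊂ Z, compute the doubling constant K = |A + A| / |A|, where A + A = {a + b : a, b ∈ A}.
K = |A + A| / |A| = 31/8

Enumerate A + A = {a + b : a, b ∈ A}. With |A| = 8, there are |A|^2 = 64 ordered sum pairs; collecting distinct values, A + A = {-30, -25, -21, -20, -17, -16, -12, -11, -8, -7, -6, -4, -3, -2, -1, 1, 3, 6, 7, 8, 10, 11, 12, 14, 15, 18, 22, 25, 26, 29, 32}, so |A + A| = 31. Thus K = 31/8. For comparison, the minimum possible |A + A| over all 8-element sets is 2·8 − 1 = 15 (so min K = 15/8), attained only by arithmetic progressions.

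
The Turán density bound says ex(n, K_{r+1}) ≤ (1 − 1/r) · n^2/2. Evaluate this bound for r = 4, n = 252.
Turán density bound = (3/4) · 252^2/2 = 23814

Turán's theorem: ex(n, K_{r+1}) is achieved by the complete r-partite Turán graph T(n, r) with parts as balanced as possible, and is at most (1 − 1/r) · n^2/2. For r = 4, n = 252: the density bound is (3/4) · 63504/2 = 23814. Since 4 ∣ 252, the Turán graph T(252, 4) has parts of equal size 63, and its edge count e(T(252, 4)) = 23814 attains the density bound exactly.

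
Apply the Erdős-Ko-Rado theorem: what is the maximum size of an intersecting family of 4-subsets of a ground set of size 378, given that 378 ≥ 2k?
max |F| = C(377, 3) = 8859500

The Erdős-Ko-Rado theorem states: for n ≥ 2k, an intersecting family of k-subsets of an n-element set has size at most C(n − 1, k − 1), with equality for 'star' families {A ⊆ [n] : |A| = k, i ∈ A} (fix an element i). For n = 378, k = 4: C(377, 3) = 8859500.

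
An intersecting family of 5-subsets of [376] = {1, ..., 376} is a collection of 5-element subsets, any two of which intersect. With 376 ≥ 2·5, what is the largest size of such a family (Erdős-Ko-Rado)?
max |F| = C(375, 4) = 810855375

Erdős-Ko-Rado (1961): when n ≥ 2k, max |F| = C(n−1, k−1). The bound is attained by the star {A : i ∈ A} for any fixed i ∈ [n]. Here C(376−1, 5−1) = C(375, 4) = 810855375.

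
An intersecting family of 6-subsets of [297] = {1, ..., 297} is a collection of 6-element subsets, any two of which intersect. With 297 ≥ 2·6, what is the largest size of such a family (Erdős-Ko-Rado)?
max |F| = C(296, 5) = 18303337304

Erdős-Ko-Rado (1961): when n ≥ 2k, max |F| = C(n−1, k−1). The bound is attained by the star {A : i ∈ A} for any fixed i ∈ [n]. Here C(297−1, 6−1) = C(296, 5) = 18303337304.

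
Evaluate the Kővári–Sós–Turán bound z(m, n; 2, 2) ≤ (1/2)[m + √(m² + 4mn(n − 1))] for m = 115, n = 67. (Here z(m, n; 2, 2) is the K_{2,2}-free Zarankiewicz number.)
z(115, 67; 2, 2) ≤ (1/2)[115 + √(115² + 4·115·67·66)] = (1/2)[115 + √2047345] = 772.9273

Kővári–Sós–Turán: let r_1, ..., r_115 be the row sums and z = Σ r_i the total number of 1s. Each pair of columns can share at most one row with both entries 1 (else a 2×2 all-ones block appears), so Σ_i C(r_i, 2) ≤ C(67, 2) = 2211. By convexity Σ_i C(r_i, 2) ≥ 115·C(z/115, 2) = z(z − 115)/(2·115), giving z² − 115z − 115·67·66 ≤ 0 and hence z ≤ (1/2)[115 + √(13225 + 4·508530)] = (1/2)[115 + √2047345] ≈ (1/2)(115 + 1430.8546) = 772.9273.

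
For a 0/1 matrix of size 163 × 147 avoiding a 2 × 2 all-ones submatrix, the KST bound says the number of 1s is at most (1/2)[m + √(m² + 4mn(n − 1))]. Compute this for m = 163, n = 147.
z(163, 147; 2, 2) ≤ (1/2)[163 + √(163² + 4·163·147·146)] = (1/2)[163 + √14019793] = 1953.6507

Kővári–Sós–Turán: let r_1, ..., r_163 be the row sums and z = Σ r_i the total number of 1s. Each pair of columns can share at most one row with both entries 1 (else a 2×2 all-ones block appears), so Σ_i C(r_i, 2) ≤ C(147, 2) = 10731. By convexity Σ_i C(r_i, 2) ≥ 163·C(z/163, 2) = z(z − 163)/(2·163), giving z² − 163z − 163·147·146 ≤ 0 and hence z ≤ (1/2)[163 + √(26569 + 4·3498306)] = (1/2)[163 + √14019793] ≈ (1/2)(163 + 3744.3014) = 1953.6507.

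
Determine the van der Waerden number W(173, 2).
W(173, 2) = 173 + 1 = 174

A 2-term AP is any pair of integers, so a monochromatic 2-AP exists iff some colour is used at least twice. With 173 colours, the colouring i ↦ i on {1, ..., 173} uses each colour once, avoiding any monochromatic pair, so W(173, 2) > 173. For {1, ..., 174}, pigeonhole forces two integers of the same colour, which form a monochromatic 2-AP. Hence W(173, 2) = 174.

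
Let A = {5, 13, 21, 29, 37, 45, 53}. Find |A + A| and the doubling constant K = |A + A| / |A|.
K = |A + A| / |A| = 13/7

Enumerate A + A = {a + b : a, b ∈ A}. With |A| = 7, there are |A|^2 = 49 ordered sum pairs; collecting distinct values, A + A = {10, 18, 26, 34, 42, 50, 58, 66, 74, 82, 90, 98, 106}, so |A + A| = 13. Thus K = 13/7. Here |A + A| = 2|A| − 1 = 13, the minimum possible — so K = 13/7 is minimal, which holds iff A is an arithmetic progression.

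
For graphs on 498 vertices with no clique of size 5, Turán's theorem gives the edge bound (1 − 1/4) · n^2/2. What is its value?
Turán density bound = (3/4) · 498^2/2 = 186003/2 ≈ 93001.5

Turán's theorem: ex(n, K_{r+1}) is achieved by the complete r-partite Turán graph T(n, r) with parts as balanced as possible, and is at most (1 − 1/r) · n^2/2. For r = 4, n = 498: the density bound is (3/4) · 248004/2 = 186003/2 ≈ 93001.5. The integer-valued extremum is e(T(498, 4)) = 93001, which is strictly less than the density bound 186003/2 since 4 ∤ 498 (the parts of T(498, 4) cannot all be equal).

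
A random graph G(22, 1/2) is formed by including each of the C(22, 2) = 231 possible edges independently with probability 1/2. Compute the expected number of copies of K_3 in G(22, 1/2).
E[# K_3] = C(22, 3) · (1/2)^C(3, 2) = 1540 / 2^3 = 385/2 = 192.5

For each 3-subset S of vertices (there are C(22, 3) = 1540 such S), let X_S = 1 if S induces a K_3 (all C(3, 2) = 3 edges present). Then P(X_S = 1) = (1/2)^3 = 1/8. By linearity of expectation, E[# K_3] = C(22, 3) · (1/2)^3 = 1540 / 8 = 385/2 = 192.5.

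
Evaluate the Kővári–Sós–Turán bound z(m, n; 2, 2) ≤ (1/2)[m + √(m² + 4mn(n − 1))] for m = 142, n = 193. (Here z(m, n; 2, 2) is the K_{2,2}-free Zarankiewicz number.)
z(142, 193; 2, 2) ≤ (1/2)[142 + √(142² + 4·142·193·192)] = (1/2)[142 + √21067972] = 2365.993

Kővári–Sós–Turán: let r_1, ..., r_142 be the row sums and z = Σ r_i the total number of 1s. Each pair of columns can share at most one row with both entries 1 (else a 2×2 all-ones block appears), so Σ_i C(r_i, 2) ≤ C(193, 2) = 18528. By convexity Σ_i C(r_i, 2) ≥ 142·C(z/142, 2) = z(z − 142)/(2·142), giving z² − 142z − 142·193·192 ≤ 0 and hence z ≤ (1/2)[142 + √(20164 + 4·5261952)] = (1/2)[142 + √21067972] ≈ (1/2)(142 + 4589.9861) = 2365.993.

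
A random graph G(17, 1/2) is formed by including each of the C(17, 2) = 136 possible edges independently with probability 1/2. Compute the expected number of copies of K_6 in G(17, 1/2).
E[# K_6] = C(17, 6) · (1/2)^C(6, 2) = 12376 / 2^15 = 1547/4096 ≈ 0.377686

For each 6-subset S of vertices (there are C(17, 6) = 12376 such S), let X_S = 1 if S induces a K_6 (all C(6, 2) = 15 edges present). Then P(X_S = 1) = (1/2)^15 = 1/32768. By linearity of expectation, E[# K_6] = C(17, 6) · (1/2)^15 = 12376 / 32768 = 1547/4096 ≈ 0.377686.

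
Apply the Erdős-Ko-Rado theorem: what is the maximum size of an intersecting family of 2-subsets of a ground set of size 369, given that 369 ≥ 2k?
max |F| = C(368, 1) = 368

The Erdős-Ko-Rado theorem states: for n ≥ 2k, an intersecting family of k-subsets of an n-element set has size at most C(n − 1, k − 1), with equality for 'star' families {A ⊆ [n] : |A| = k, i ∈ A} (fix an element i). For n = 369, k = 2: C(368, 1) = 368.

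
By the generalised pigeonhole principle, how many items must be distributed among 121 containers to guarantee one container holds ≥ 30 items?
n = (30 − 1)·121 + 1 = 3510

By the generalised pigeonhole principle, to guarantee some box contains ≥ r objects we need more than (r − 1) · k objects total. Threshold: n = (r − 1) · k + 1. With r = 30 and k = 121: n = 29 · 121 + 1 = 3509 + 1 = 3510. For n = 3509 = 29 · 121, we can put exactly 29 objects in every box, avoiding 30 in any single one — so 3510 is tight.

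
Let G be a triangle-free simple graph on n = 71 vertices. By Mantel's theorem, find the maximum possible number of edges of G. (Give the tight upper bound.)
ex(71, K_3) = ⌊71^2/4⌋ = 1260

Mantel (1907): a triangle-free graph on n vertices has at most ⌊n^2/4⌋ edges, with equality for the complete bipartite graph K_{⌊n/2⌋, ⌈n/2⌉}. For n = 71: ⌊71^2/4⌋ = ⌊5041/4⌋ = 1260. The extremal graph is K_{35, 36}, which has 35·36 = 1260 edges.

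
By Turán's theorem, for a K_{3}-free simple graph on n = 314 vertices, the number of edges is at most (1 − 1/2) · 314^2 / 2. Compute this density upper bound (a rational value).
Turán density bound = (1/2) · 314^2/2 = 24649

Turán's theorem: ex(n, K_{r+1}) is achieved by the complete r-partite Turán graph T(n, r) with parts as balanced as possible, and is at most (1 − 1/r) · n^2/2. For r = 2, n = 314: the density bound is (1/2) · 98596/2 = 24649. Since 2 ∣ 314, the Turán graph T(314, 2) has parts of equal size 157, and its edge count e(T(314, 2)) = 24649 attains the density bound exactly.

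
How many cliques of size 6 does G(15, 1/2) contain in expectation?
E[# K_6] = C(15, 6) · (1/2)^C(6, 2) = 5005 / 2^15 ≈ 0.152740

For each 6-subset S of vertices (there are C(15, 6) = 5005 such S), let X_S = 1 if S induces a K_6 (all C(6, 2) = 15 edges present). Then P(X_S = 1) = (1/2)^15 = 1/32768. By linearity of expectation, E[# K_6] = C(15, 6) · (1/2)^15 = 5005 / 32768 ≈ 0.152740.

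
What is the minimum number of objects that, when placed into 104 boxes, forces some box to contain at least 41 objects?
n = (41 − 1)·104 + 1 = 4161

By the generalised pigeonhole principle, to guarantee some box contains ≥ r objects we need more than (r − 1) · k objects total. Threshold: n = (r − 1) · k + 1. With r = 41 and k = 104: n = 40 · 104 + 1 = 4160 + 1 = 4161. For n = 4160 = 40 · 104, we can put exactly 40 objects in every box, avoiding 41 in any single one — so 4161 is tight.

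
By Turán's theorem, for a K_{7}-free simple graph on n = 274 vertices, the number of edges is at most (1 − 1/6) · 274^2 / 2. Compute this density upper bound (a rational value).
Turán density bound = (5/6) · 274^2/2 = 93845/3 ≈ 31281.6667

Turán's theorem: ex(n, K_{r+1}) is achieved by the complete r-partite Turán graph T(n, r) with parts as balanced as possible, and is at most (1 − 1/r) · n^2/2. For r = 6, n = 274: the density bound is (5/6) · 75076/2 = 93845/3 ≈ 31281.6667. The integer-valued extremum is e(T(274, 6)) = 31281, which is strictly less than the density bound 93845/3 since 6 ∤ 274 (the parts of T(274, 6) cannot all be equal).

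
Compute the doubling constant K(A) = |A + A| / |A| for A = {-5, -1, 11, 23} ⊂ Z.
K = |A + A| / |A| = 9/4

Enumerate A + A = {a + b : a, b ∈ A}. With |A| = 4, there are |A|^2 = 16 ordered sum pairs; collecting distinct values, A + A = {-10, -6, -2, 6, 10, 18, 22, 34, 46}, so |A + A| = 9. Thus K = 9/4. For comparison, the minimum possible |A + A| over all 4-element sets is 2·4 − 1 = 7 (so min K = 7/4), attained only by arithmetic progressions.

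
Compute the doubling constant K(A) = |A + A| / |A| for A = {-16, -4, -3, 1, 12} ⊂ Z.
K = |A + A| / |A| = 15/5 = 3

Enumerate A + A = {a + b : a, b ∈ A}. With |A| = 5, there are |A|^2 = 25 ordered sum pairs; collecting distinct values, A + A = {-32, -20, -19, -15, -8, -7, -6, -4, -3, -2, 2, 8, 9, 13, 24}, so |A + A| = 15. Thus K = 15/5 = 3. For comparison, the minimum possible |A + A| over all 5-element sets is 2·5 − 1 = 9 (so min K = 9/5), attained only by arithmetic progressions.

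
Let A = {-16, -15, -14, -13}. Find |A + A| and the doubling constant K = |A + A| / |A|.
K = |A + A| / |A| = 7/4

Enumerate A + A = {a + b : a, b ∈ A}. With |A| = 4, there are |A|^2 = 16 ordered sum pairs; collecting distinct values, A + A = {-32, -31, -30, -29, -28, -27, -26}, so |A + A| = 7. Thus K = 7/4. Here |A + A| = 2|A| − 1 = 7, the minimum possible — so K = 7/4 is minimal, which holds iff A is an arithmetic progression.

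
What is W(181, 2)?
W(181, 2) = 181 + 1 = 182

A 2-term AP is any pair of integers, so a monochromatic 2-AP exists iff some colour is used at least twice. With 181 colours, the colouring i ↦ i on {1, ..., 181} uses each colour once, avoiding any monochromatic pair, so W(181, 2) > 181. For {1, ..., 182}, pigeonhole forces two integers of the same colour, which form a monochromatic 2-AP. Hence W(181, 2) = 182.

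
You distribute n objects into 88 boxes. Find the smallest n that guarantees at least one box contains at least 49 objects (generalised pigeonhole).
n = (49 − 1)·88 + 1 = 4225

By the generalised pigeonhole principle, to guarantee some box contains ≥ r objects we need more than (r − 1) · k objects total. Threshold: n = (r − 1) · k + 1. With r = 49 and k = 88: n = 48 · 88 + 1 = 4224 + 1 = 4225. For n = 4224 = 48 · 88, we can put exactly 48 objects in every box, avoiding 49 in any single one — so 4225 is tight.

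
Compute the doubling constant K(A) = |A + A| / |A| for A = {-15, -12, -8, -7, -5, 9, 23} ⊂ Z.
K = |A + A| / |A| = 26/7

Enumerate A + A = {a + b : a, b ∈ A}. With |A| = 7, there are |A|^2 = 49 ordered sum pairs; collecting distinct values, A + A = {-30, -27, -24, -23, -22, -20, -19, -17, -16, -15, -14, -13, -12, -10, -6, -3, 1, 2, 4, 8, 11, 15, 16, 18, 32, 46}, so |A + A| = 26. Thus K = 26/7. For comparison, the minimum possible |A + A| over all 7-element sets is 2·7 − 1 = 13 (so min K = 13/7), attained only by arithmetic progressions.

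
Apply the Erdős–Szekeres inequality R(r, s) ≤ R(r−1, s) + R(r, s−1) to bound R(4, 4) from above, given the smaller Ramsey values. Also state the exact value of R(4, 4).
R(4, 4) ≤ R(3, 4) + R(4, 3) = 9 + 9 = 18; exact value R(4, 4) = 18.

The Erdős–Szekeres recurrence R(r, s) ≤ R(r−1, s) + R(r, s−1) applied to (r, s) = (4, 4) gives
  R(4, 4) ≤ R(3, 4) + R(4, 3) = 9 + 9 = 18.
(Recall R(2, k) = k and R is symmetric.) Here the recurrence bound is tight: a matching lower-bound construction on K_{17} shows R(4, 4) > 17, so R(4, 4) = 18 exactly.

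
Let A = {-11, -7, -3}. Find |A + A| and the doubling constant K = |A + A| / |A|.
K = |A + A| / |A| = 5/3

Enumerate A + A = {a + b : a, b ∈ A}. With |A| = 3, there are |A|^2 = 9 ordered sum pairs; collecting distinct values, A + A = {-22, -18, -14, -10, -6}, so |A + A| = 5. Thus K = 5/3. Here |A + A| = 2|A| − 1 = 5, the minimum possible — so K = 5/3 is minimal, which holds iff A is an arithmetic progression.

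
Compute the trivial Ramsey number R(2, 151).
R(2, 151) = 151

R(2, k) = k for all k ≥ 2: in a 2-colouring of K_k, either some edge is red (a red K_2) or all edges are blue (a blue K_k). And K_{150} coloured all-blue has no blue K_151, so R(2, 151) > 150. Hence R(2, 151) = 151.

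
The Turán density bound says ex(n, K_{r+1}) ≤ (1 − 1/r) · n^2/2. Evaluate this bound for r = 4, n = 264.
Turán density bound = (3/4) · 264^2/2 = 26136

Turán's theorem: ex(n, K_{r+1}) is achieved by the complete r-partite Turán graph T(n, r) with parts as balanced as possible, and is at most (1 − 1/r) · n^2/2. For r = 4, n = 264: the density bound is (3/4) · 69696/2 = 26136. Since 4 ∣ 264, the Turán graph T(264, 4) has parts of equal size 66, and its edge count e(T(264, 4)) = 26136 attains the density bound exactly.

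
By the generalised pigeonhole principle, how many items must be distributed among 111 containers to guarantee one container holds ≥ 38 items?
n = (38 − 1)·111 + 1 = 4108

By the generalised pigeonhole principle, to guarantee some box contains ≥ r objects we need more than (r − 1) · k objects total. Threshold: n = (r − 1) · k + 1. With r = 38 and k = 111: n = 37 · 111 + 1 = 4107 + 1 = 4108. For n = 4107 = 37 · 111, we can put exactly 37 objects in every box, avoiding 38 in any single one — so 4108 is tight.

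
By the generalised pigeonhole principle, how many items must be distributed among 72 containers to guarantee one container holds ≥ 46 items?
n = (46 − 1)·72 + 1 = 3241

By the generalised pigeonhole principle, to guarantee some box contains ≥ r objects we need more than (r − 1) · k objects total. Threshold: n = (r − 1) · k + 1. With r = 46 and k = 72: n = 45 · 72 + 1 = 3240 + 1 = 3241. For n = 3240 = 45 · 72, we can put exactly 45 objects in every box, avoiding 46 in any single one — so 3241 is tight.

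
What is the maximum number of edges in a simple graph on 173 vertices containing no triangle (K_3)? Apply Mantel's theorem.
ex(173, K_3) = ⌊173^2/4⌋ = 7482

Mantel (1907): a triangle-free graph on n vertices has at most ⌊n^2/4⌋ edges, with equality for the complete bipartite graph K_{⌊n/2⌋, ⌈n/2⌉}. For n = 173: ⌊173^2/4⌋ = ⌊29929/4⌋ = 7482. The extremal graph is K_{86, 87}, which has 86·87 = 7482 edges.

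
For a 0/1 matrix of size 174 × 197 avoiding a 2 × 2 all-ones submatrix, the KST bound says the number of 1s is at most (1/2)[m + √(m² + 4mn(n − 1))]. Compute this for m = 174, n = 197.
z(174, 197; 2, 2) ≤ (1/2)[174 + √(174² + 4·174·197·196)] = (1/2)[174 + √26904228] = 2680.4643

Kővári–Sós–Turán: let r_1, ..., r_174 be the row sums and z = Σ r_i the total number of 1s. Each pair of columns can share at most one row with both entries 1 (else a 2×2 all-ones block appears), so Σ_i C(r_i, 2) ≤ C(197, 2) = 19306. By convexity Σ_i C(r_i, 2) ≥ 174·C(z/174, 2) = z(z − 174)/(2·174), giving z² − 174z − 174·197·196 ≤ 0 and hence z ≤ (1/2)[174 + √(30276 + 4·6718488)] = (1/2)[174 + √26904228] ≈ (1/2)(174 + 5186.9286) = 2680.4643.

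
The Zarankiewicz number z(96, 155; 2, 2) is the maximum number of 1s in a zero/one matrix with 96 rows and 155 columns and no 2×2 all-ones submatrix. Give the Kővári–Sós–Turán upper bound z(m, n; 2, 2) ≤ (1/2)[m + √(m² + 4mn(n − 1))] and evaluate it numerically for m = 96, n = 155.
z(96, 155; 2, 2) ≤ (1/2)[96 + √(96² + 4·96·155·154)] = (1/2)[96 + √9175296] = 1562.5376

Kővári–Sós–Turán: let r_1, ..., r_96 be the row sums and z = Σ r_i the total number of 1s. Each pair of columns can share at most one row with both entries 1 (else a 2×2 all-ones block appears), so Σ_i C(r_i, 2) ≤ C(155, 2) = 11935. By convexity Σ_i C(r_i, 2) ≥ 96·C(z/96, 2) = z(z − 96)/(2·96), giving z² − 96z − 96·155·154 ≤ 0 and hence z ≤ (1/2)[96 + √(9216 + 4·2291520)] = (1/2)[96 + √9175296] ≈ (1/2)(96 + 3029.0751) = 1562.5376.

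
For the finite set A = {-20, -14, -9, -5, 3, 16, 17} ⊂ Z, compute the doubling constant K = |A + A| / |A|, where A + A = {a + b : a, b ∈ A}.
K = |A + A| / |A| = 28/7 = 4

Enumerate A + A = {a + b : a, b ∈ A}. With |A| = 7, there are |A|^2 = 49 ordered sum pairs; collecting distinct values, A + A = {-40, -34, -29, -28, -25, -23, -19, -18, -17, -14, -11, -10, -6, -4, -3, -2, 2, 3, 6, 7, 8, 11, 12, 19, 20, 32, 33, 34}, so |A + A| = 28. Thus K = 28/7 = 4. For comparison, the minimum possible |A + A| over all 7-element sets is 2·7 − 1 = 13 (so min K = 13/7), attained only by arithmetic progressions.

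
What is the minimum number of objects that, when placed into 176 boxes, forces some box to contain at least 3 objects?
n = (3 − 1)·176 + 1 = 353

By the generalised pigeonhole principle, to guarantee some box contains ≥ r objects we need more than (r − 1) · k objects total. Threshold: n = (r − 1) · k + 1. With r = 3 and k = 176: n = 2 · 176 + 1 = 352 + 1 = 353. For n = 352 = 2 · 176, we can put exactly 2 objects in every box, avoiding 3 in any single one — so 353 is tight.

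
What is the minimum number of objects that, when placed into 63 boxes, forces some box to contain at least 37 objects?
n = (37 − 1)·63 + 1 = 2269

By the generalised pigeonhole principle, to guarantee some box contains ≥ r objects we need more than (r − 1) · k objects total. Threshold: n = (r − 1) · k + 1. With r = 37 and k = 63: n = 36 · 63 + 1 = 2268 + 1 = 2269. For n = 2268 = 36 · 63, we can put exactly 36 objects in every box, avoiding 37 in any single one — so 2269 is tight.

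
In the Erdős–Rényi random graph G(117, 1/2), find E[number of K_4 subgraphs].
E[# K_4] = C(117, 4) · (1/2)^C(4, 2) = 7413705 / 2^6 = 115839.140625

For each 4-subset S of vertices (there are C(117, 4) = 7413705 such S), let X_S = 1 if S induces a K_4 (all C(4, 2) = 6 edges present). Then P(X_S = 1) = (1/2)^6 = 1/64. By linearity of expectation, E[# K_4] = C(117, 4) · (1/2)^6 = 7413705 / 64 = 115839.140625.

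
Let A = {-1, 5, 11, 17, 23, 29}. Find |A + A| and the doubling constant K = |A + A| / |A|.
K = |A + A| / |A| = 11/6

Enumerate A + A = {a + b : a, b ∈ A}. With |A| = 6, there are |A|^2 = 36 ordered sum pairs; collecting distinct values, A + A = {-2, 4, 10, 16, 22, 28, 34, 40, 46, 52, 58}, so |A + A| = 11. Thus K = 11/6. Here |A + A| = 2|A| − 1 = 11, the minimum possible — so K = 11/6 is minimal, which holds iff A is an arithmetic progression.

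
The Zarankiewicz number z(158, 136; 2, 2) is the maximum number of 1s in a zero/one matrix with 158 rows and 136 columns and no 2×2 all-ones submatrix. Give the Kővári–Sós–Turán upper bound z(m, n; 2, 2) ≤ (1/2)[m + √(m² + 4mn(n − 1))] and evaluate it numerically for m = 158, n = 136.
z(158, 136; 2, 2) ≤ (1/2)[158 + √(158² + 4·158·136·135)] = (1/2)[158 + √11628484] = 1784.0282

Kővári–Sós–Turán: let r_1, ..., r_158 be the row sums and z = Σ r_i the total number of 1s. Each pair of columns can share at most one row with both entries 1 (else a 2×2 all-ones block appears), so Σ_i C(r_i, 2) ≤ C(136, 2) = 9180. By convexity Σ_i C(r_i, 2) ≥ 158·C(z/158, 2) = z(z − 158)/(2·158), giving z² − 158z − 158·136·135 ≤ 0 and hence z ≤ (1/2)[158 + √(24964 + 4·2900880)] = (1/2)[158 + √11628484] ≈ (1/2)(158 + 3410.0563) = 1784.0282.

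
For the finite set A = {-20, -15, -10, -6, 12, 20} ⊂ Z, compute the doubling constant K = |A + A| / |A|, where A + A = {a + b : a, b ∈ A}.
K = |A + A| / |A| = 20/6 = 10/3

Enumerate A + A = {a + b : a, b ∈ A}. With |A| = 6, there are |A|^2 = 36 ordered sum pairs; collecting distinct values, A + A = {-40, -35, -30, -26, -25, -21, -20, -16, -12, -8, -3, 0, 2, 5, 6, 10, 14, 24, 32, 40}, so |A + A| = 20. Thus K = 20/6 = 10/3. For comparison, the minimum possible |A + A| over all 6-element sets is 2·6 − 1 = 11 (so min K = 11/6), attained only by arithmetic progressions.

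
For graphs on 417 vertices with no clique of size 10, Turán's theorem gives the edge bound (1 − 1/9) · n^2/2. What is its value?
Turán density bound = (8/9) · 417^2/2 = 77284

Turán's theorem: ex(n, K_{r+1}) is achieved by the complete r-partite Turán graph T(n, r) with parts as balanced as possible, and is at most (1 − 1/r) · n^2/2. For r = 9, n = 417: the density bound is (8/9) · 173889/2 = 77284. The integer-valued extremum is e(T(417, 9)) = 77283, which is strictly less than the density bound 77284 since 9 ∤ 417 (the parts of T(417, 9) cannot all be equal).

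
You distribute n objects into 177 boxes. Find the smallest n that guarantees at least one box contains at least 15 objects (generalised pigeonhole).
n = (15 − 1)·177 + 1 = 2479

By the generalised pigeonhole principle, to guarantee some box contains ≥ r objects we need more than (r − 1) · k objects total. Threshold: n = (r − 1) · k + 1. With r = 15 and k = 177: n = 14 · 177 + 1 = 2478 + 1 = 2479. For n = 2478 = 14 · 177, we can put exactly 14 objects in every box, avoiding 15 in any single one — so 2479 is tight.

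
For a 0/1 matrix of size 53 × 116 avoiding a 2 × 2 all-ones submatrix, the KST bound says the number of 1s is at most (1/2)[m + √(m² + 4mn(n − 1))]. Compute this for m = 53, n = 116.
z(53, 116; 2, 2) ≤ (1/2)[53 + √(53² + 4·53·116·115)] = (1/2)[53 + √2830889] = 867.7623

Kővári–Sós–Turán: let r_1, ..., r_53 be the row sums and z = Σ r_i the total number of 1s. Each pair of columns can share at most one row with both entries 1 (else a 2×2 all-ones block appears), so Σ_i C(r_i, 2) ≤ C(116, 2) = 6670. By convexity Σ_i C(r_i, 2) ≥ 53·C(z/53, 2) = z(z − 53)/(2·53), giving z² − 53z − 53·116·115 ≤ 0 and hence z ≤ (1/2)[53 + √(2809 + 4·707020)] = (1/2)[53 + √2830889] ≈ (1/2)(53 + 1682.5246) = 867.7623.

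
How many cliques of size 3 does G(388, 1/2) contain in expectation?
E[# K_3] = C(388, 3) · (1/2)^C(3, 2) = 9660036 / 2^3 = 2415009/2 = 1207504.5

For each 3-subset S of vertices (there are C(388, 3) = 9660036 such S), let X_S = 1 if S induces a K_3 (all C(3, 2) = 3 edges present). Then P(X_S = 1) = (1/2)^3 = 1/8. By linearity of expectation, E[# K_3] = C(388, 3) · (1/2)^3 = 9660036 / 8 = 2415009/2 = 1207504.5.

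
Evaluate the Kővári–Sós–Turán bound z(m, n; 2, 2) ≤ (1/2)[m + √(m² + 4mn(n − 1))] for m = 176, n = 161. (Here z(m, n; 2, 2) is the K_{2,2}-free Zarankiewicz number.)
z(176, 161; 2, 2) ≤ (1/2)[176 + √(176² + 4·176·161·160)] = (1/2)[176 + √18166016] = 2219.0805

Kővári–Sós–Turán: let r_1, ..., r_176 be the row sums and z = Σ r_i the total number of 1s. Each pair of columns can share at most one row with both entries 1 (else a 2×2 all-ones block appears), so Σ_i C(r_i, 2) ≤ C(161, 2) = 12880. By convexity Σ_i C(r_i, 2) ≥ 176·C(z/176, 2) = z(z − 176)/(2·176), giving z² − 176z − 176·161·160 ≤ 0 and hence z ≤ (1/2)[176 + √(30976 + 4·4533760)] = (1/2)[176 + √18166016] ≈ (1/2)(176 + 4262.161) = 2219.0805.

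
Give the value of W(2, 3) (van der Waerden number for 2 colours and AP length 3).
W(2, 3) = 9

Lower bound: the 2-colouring RRBBRRBB of {1, ..., 8} (R at positions {1, 2, 5, 6}, B at {3, 4, 7, 8}) contains no monochromatic 3-term AP, so W(2, 3) > 8. Upper bound: a case analysis on any 2-colouring of {1, ..., 9} forces such an AP. Hence W(2, 3) = 9.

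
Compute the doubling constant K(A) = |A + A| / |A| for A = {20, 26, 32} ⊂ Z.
K = |A + A| / |A| = 5/3

Enumerate A + A = {a + b : a, b ∈ A}. With |A| = 3, there are |A|^2 = 9 ordered sum pairs; collecting distinct values, A + A = {40, 46, 52, 58, 64}, so |A + A| = 5. Thus K = 5/3. Here |A + A| = 2|A| − 1 = 5, the minimum possible — so K = 5/3 is minimal, which holds iff A is an arithmetic progression.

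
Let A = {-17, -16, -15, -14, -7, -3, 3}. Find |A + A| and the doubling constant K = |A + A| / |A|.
K = |A + A| / |A| = 24/7

Enumerate A + A = {a + b : a, b ∈ A}. With |A| = 7, there are |A|^2 = 49 ordered sum pairs; collecting distinct values, A + A = {-34, -33, -32, -31, -30, -29, -28, -24, -23, -22, -21, -20, -19, -18, -17, -14, -13, -12, -11, -10, -6, -4, 0, 6}, so |A + A| = 24. Thus K = 24/7. For comparison, the minimum possible |A + A| over all 7-element sets is 2·7 − 1 = 13 (so min K = 13/7), attained only by arithmetic progressions.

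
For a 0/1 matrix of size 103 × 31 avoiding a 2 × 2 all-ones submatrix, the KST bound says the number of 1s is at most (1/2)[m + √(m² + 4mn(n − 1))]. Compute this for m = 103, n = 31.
z(103, 31; 2, 2) ≤ (1/2)[103 + √(103² + 4·103·31·30)] = (1/2)[103 + √393769] = 365.2551

Kővári–Sós–Turán: let r_1, ..., r_103 be the row sums and z = Σ r_i the total number of 1s. Each pair of columns can share at most one row with both entries 1 (else a 2×2 all-ones block appears), so Σ_i C(r_i, 2) ≤ C(31, 2) = 465. By convexity Σ_i C(r_i, 2) ≥ 103·C(z/103, 2) = z(z − 103)/(2·103), giving z² − 103z − 103·31·30 ≤ 0 and hence z ≤ (1/2)[103 + √(10609 + 4·95790)] = (1/2)[103 + √393769] ≈ (1/2)(103 + 627.5102) = 365.2551.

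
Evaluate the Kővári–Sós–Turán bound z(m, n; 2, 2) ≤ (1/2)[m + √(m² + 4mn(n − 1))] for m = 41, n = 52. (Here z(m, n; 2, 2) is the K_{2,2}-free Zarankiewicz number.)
z(41, 52; 2, 2) ≤ (1/2)[41 + √(41² + 4·41·52·51)] = (1/2)[41 + √436609] = 350.882

Kővári–Sós–Turán: let r_1, ..., r_41 be the row sums and z = Σ r_i the total number of 1s. Each pair of columns can share at most one row with both entries 1 (else a 2×2 all-ones block appears), so Σ_i C(r_i, 2) ≤ C(52, 2) = 1326. By convexity Σ_i C(r_i, 2) ≥ 41·C(z/41, 2) = z(z − 41)/(2·41), giving z² − 41z − 41·52·51 ≤ 0 and hence z ≤ (1/2)[41 + √(1681 + 4·108732)] = (1/2)[41 + √436609] ≈ (1/2)(41 + 660.764) = 350.882.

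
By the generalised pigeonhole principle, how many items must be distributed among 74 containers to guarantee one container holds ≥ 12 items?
n = (12 − 1)·74 + 1 = 815

By the generalised pigeonhole principle, to guarantee some box contains ≥ r objects we need more than (r − 1) · k objects total. Threshold: n = (r − 1) · k + 1. With r = 12 and k = 74: n = 11 · 74 + 1 = 814 + 1 = 815. For n = 814 = 11 · 74, we can put exactly 11 objects in every box, avoiding 12 in any single one — so 815 is tight.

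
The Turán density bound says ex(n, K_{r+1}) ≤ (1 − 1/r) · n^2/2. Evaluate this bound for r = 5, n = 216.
Turán density bound = (4/5) · 216^2/2 = 93312/5 ≈ 18662.4

Turán's theorem: ex(n, K_{r+1}) is achieved by the complete r-partite Turán graph T(n, r) with parts as balanced as possible, and is at most (1 − 1/r) · n^2/2. For r = 5, n = 216: the density bound is (4/5) · 46656/2 = 93312/5 ≈ 18662.4. The integer-valued extremum is e(T(216, 5)) = 18662, which is strictly less than the density bound 93312/5 since 5 ∤ 216 (the parts of T(216, 5) cannot all be equal).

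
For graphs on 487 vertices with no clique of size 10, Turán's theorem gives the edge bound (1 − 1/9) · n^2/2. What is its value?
Turán density bound = (8/9) · 487^2/2 = 948676/9 ≈ 105408.4444

Turán's theorem: ex(n, K_{r+1}) is achieved by the complete r-partite Turán graph T(n, r) with parts as balanced as possible, and is at most (1 − 1/r) · n^2/2. For r = 9, n = 487: the density bound is (8/9) · 237169/2 = 948676/9 ≈ 105408.4444. The integer-valued extremum is e(T(487, 9)) = 105408, which is strictly less than the density bound 948676/9 since 9 ∤ 487 (the parts of T(487, 9) cannot all be equal).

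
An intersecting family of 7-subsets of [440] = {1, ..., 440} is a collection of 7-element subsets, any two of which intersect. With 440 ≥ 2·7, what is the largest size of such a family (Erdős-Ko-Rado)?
max |F| = C(439, 6) = 9606231468043

Erdős-Ko-Rado (1961): when n ≥ 2k, max |F| = C(n−1, k−1). The bound is attained by the star {A : i ∈ A} for any fixed i ∈ [n]. Here C(440−1, 7−1) = C(439, 6) = 9606231468043.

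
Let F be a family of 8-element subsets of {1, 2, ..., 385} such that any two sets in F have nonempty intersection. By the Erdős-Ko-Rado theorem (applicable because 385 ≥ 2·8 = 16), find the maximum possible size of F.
max |F| = C(384, 7) = 231207760388736

The Erdős-Ko-Rado theorem states: for n ≥ 2k, an intersecting family of k-subsets of an n-element set has size at most C(n − 1, k − 1), with equality for 'star' families {A ⊆ [n] : |A| = k, i ∈ A} (fix an element i). For n = 385, k = 8: C(384, 7) = 231207760388736.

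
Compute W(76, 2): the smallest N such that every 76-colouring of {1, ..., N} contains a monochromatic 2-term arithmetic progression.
W(76, 2) = 76 + 1 = 77

A 2-term AP is any pair of integers, so a monochromatic 2-AP exists iff some colour is used at least twice. With 76 colours, the colouring i ↦ i on {1, ..., 76} uses each colour once, avoiding any monochromatic pair, so W(76, 2) > 76. For {1, ..., 77}, pigeonhole forces two integers of the same colour, which form a monochromatic 2-AP. Hence W(76, 2) = 77.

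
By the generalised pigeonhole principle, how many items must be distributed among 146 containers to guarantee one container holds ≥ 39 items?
n = (39 − 1)·146 + 1 = 5549

By the generalised pigeonhole principle, to guarantee some box contains ≥ r objects we need more than (r − 1) · k objects total. Threshold: n = (r − 1) · k + 1. With r = 39 and k = 146: n = 38 · 146 + 1 = 5548 + 1 = 5549. For n = 5548 = 38 · 146, we can put exactly 38 objects in every box, avoiding 39 in any single one — so 5549 is tight.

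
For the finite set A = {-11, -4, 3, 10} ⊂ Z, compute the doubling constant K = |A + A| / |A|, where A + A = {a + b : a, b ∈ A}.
K = |A + A| / |A| = 7/4

Enumerate A + A = {a + b : a, b ∈ A}. With |A| = 4, there are |A|^2 = 16 ordered sum pairs; collecting distinct values, A + A = {-22, -15, -8, -1, 6, 13, 20}, so |A + A| = 7. Thus K = 7/4. Here |A + A| = 2|A| − 1 = 7, the minimum possible — so K = 7/4 is minimal, which holds iff A is an arithmetic progression.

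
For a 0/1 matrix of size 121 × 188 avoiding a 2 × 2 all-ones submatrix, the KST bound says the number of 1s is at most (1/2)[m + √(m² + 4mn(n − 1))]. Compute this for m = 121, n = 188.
z(121, 188; 2, 2) ≤ (1/2)[121 + √(121² + 4·121·188·187)] = (1/2)[121 + √17030145] = 2123.8798

Kővári–Sós–Turán: let r_1, ..., r_121 be the row sums and z = Σ r_i the total number of 1s. Each pair of columns can share at most one row with both entries 1 (else a 2×2 all-ones block appears), so Σ_i C(r_i, 2) ≤ C(188, 2) = 17578. By convexity Σ_i C(r_i, 2) ≥ 121·C(z/121, 2) = z(z − 121)/(2·121), giving z² − 121z − 121·188·187 ≤ 0 and hence z ≤ (1/2)[121 + √(14641 + 4·4253876)] = (1/2)[121 + √17030145] ≈ (1/2)(121 + 4126.7596) = 2123.8798.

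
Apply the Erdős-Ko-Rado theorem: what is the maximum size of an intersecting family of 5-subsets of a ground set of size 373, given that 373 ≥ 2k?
max |F| = C(372, 4) = 785115765

Erdős-Ko-Rado (1961): when n ≥ 2k, max |F| = C(n−1, k−1). The bound is attained by the star {A : i ∈ A} for any fixed i ∈ [n]. Here C(373−1, 5−1) = C(372, 4) = 785115765.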